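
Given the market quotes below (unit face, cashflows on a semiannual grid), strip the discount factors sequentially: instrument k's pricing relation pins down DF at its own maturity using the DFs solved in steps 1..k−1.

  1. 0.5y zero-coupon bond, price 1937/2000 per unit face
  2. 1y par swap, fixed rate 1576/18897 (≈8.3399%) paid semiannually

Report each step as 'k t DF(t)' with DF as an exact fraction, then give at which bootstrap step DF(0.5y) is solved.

step 1 [0.5y] zero: DF = P = 1937/2000 ≈ 0.968500
step 2 [1y] swap r/2=788/18897: DF=(1 − 788/18897·(0.968500))/(1+788/18897) = 2303/2500 ≈ 0.921200

1 1/2 1937/2000
2 1 2303/2500
DF(0.5y) is solved at step 1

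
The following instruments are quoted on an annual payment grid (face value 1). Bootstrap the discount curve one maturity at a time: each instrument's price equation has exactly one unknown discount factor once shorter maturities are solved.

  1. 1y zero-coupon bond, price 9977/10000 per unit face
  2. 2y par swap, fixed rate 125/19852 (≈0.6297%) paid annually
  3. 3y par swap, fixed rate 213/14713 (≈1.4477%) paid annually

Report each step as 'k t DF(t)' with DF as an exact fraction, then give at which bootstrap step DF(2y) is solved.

step 1 [1y] zero: DF = P = 9977/10000 ≈ 0.997700
step 2 [2y] swap r/1=125/19852: DF=(1 − 125/19852·(0.997700))/(1+125/19852) = 79/80 ≈ 0.987500
step 3 [3y] swap r/1=213/14713: DF=(1 − 213/14713·(0.997700+0.987500))/(1+213/14713) = 4787/5000 ≈ 0.957400

1 1 9977/10000
2 2 79/80
3 3 4787/5000
DF(2y) is solved at step 2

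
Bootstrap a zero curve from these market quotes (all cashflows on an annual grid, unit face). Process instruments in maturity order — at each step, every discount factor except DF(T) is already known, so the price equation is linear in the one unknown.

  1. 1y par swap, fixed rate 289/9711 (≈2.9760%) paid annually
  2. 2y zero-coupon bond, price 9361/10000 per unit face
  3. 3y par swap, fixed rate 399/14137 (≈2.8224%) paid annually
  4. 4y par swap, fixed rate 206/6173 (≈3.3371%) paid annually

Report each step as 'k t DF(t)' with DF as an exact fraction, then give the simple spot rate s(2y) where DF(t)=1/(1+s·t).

step 1 [1y] swap r/1=289/9711: DF=(1 − 289/9711·(0))/(1+289/9711) = 9711/10000 ≈ 0.971100
step 2 [2y] zero: DF = P = 9361/10000 ≈ 0.936100
step 3 [3y] swap r/1=399/14137: DF=(1 − 399/14137·(0.971100+0.936100))/(1+399/14137) = 4601/5000 ≈ 0.920200
step 4 [4y] swap r/1=206/6173: DF=(1 − 206/6173·(0.971100+0.936100+0.920200))/(1+206/6173) = 2191/2500 ≈ 0.876400

1 1 9711/10000
2 2 9361/10000
3 3 4601/5000
4 4 2191/2500
s(2y) = (1/(9361/10000) − 1)/(2) = 639/18722 ≈ 3.4131%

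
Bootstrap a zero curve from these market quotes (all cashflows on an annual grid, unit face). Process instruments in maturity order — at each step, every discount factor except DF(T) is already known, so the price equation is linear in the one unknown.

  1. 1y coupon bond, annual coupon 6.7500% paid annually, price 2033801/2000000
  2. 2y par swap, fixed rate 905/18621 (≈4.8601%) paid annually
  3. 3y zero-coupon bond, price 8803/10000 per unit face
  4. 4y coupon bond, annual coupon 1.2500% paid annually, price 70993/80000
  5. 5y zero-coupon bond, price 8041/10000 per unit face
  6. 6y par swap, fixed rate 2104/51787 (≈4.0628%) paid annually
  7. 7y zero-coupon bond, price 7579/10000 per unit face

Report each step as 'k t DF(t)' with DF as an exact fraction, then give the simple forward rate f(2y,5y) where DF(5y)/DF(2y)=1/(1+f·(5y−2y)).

1 1 4763/5000
2 2 1819/2000
3 3 8803/10000
4 4 4213/5000
5 5 8041/10000
6 6 987/1250
7 7 7579/10000
f(2y,5y) = ((1819/2000)/(8041/10000) − 1)/(3) = 62/1419 ≈ 4.3693%

step 1 [1y] bond c/1=27/400: DF=(2033801/2000000 − 27/400·(0))/(1+27/400) = 4763/5000 ≈ 0.952600
step 2 [2y] swap r/1=905/18621: DF=(1 − 905/18621·(0.952600))/(1+905/18621) = 1819/2000 ≈ 0.909500
step 3 [3y] zero: DF = P = 8803/10000 ≈ 0.880300
step 4 [4y] bond c/1=1/80: DF=(70993/80000 − 1/80·(0.952600+0.909500+0.880300))/(1+1/80) = 4213/5000 ≈ 0.842600
step 5 [5y] zero: DF = P = 8041/10000 ≈ 0.804100
step 6 [6y] swap r/1=2104/51787: DF=(1 − 2104/51787·(0.952600+0.909500+0.880300+0.842600+0.804100))/(1+2104/51787) = 987/1250 ≈ 0.789600
step 7 [7y] zero: DF = P = 7579/10000 ≈ 0.757900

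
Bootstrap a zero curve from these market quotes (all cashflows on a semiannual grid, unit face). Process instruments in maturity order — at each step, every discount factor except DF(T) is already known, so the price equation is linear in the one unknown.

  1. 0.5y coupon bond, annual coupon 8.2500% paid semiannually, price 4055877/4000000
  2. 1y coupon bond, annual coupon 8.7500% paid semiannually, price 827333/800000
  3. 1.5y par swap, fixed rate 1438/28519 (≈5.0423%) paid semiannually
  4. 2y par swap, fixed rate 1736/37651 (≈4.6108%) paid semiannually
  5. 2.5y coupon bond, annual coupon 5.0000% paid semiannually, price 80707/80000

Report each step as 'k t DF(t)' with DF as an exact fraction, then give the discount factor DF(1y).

1 1/2 4869/5000
2 1 19/20
3 3/2 9281/10000
4 2 2283/2500
5 5/2 2231/2500
DF(1y) = 19/20 ≈ 0.950000

step 1 [0.5y] bond c/2=33/800: DF=(4055877/4000000 − 33/800·(0))/(1+33/800) = 4869/5000 ≈ 0.973800
step 2 [1y] bond c/2=7/160: DF=(827333/800000 − 7/160·(0.973800))/(1+7/160) = 19/20 ≈ 0.950000
step 3 [1.5y] swap r/2=719/28519: DF=(1 − 719/28519·(0.973800+0.950000))/(1+719/28519) = 9281/10000 ≈ 0.928100
step 4 [2y] swap r/2=868/37651: DF=(1 − 868/37651·(0.973800+0.950000+0.928100))/(1+868/37651) = 2283/2500 ≈ 0.913200
step 5 [2.5y] bond c/2=1/40: DF=(80707/80000 − 1/40·(0.973800+0.950000+0.928100+0.913200))/(1+1/40) = 2231/2500 ≈ 0.892400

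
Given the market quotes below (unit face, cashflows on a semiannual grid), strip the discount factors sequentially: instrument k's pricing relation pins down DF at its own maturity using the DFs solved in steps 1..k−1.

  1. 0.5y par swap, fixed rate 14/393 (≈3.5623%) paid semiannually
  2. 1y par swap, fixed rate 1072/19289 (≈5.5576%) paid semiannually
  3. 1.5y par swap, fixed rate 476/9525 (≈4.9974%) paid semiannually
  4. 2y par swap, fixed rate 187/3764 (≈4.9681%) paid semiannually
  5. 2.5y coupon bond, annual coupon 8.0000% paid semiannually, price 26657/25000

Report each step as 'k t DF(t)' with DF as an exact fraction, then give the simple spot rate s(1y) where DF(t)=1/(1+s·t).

1 1/2 393/400
2 1 1183/1250
3 3/2 4643/5000
4 2 1813/2000
5 5/2 1761/2000
s(1y) = (1/(1183/1250) − 1)/(1) = 67/1183 ≈ 5.6636%

step 1 [0.5y] swap r/2=7/393: DF=(1 − 7/393·(0))/(1+7/393) = 393/400 ≈ 0.982500
step 2 [1y] swap r/2=536/19289: DF=(1 − 536/19289·(0.982500))/(1+536/19289) = 1183/1250 ≈ 0.946400
step 3 [1.5y] swap r/2=238/9525: DF=(1 − 238/9525·(0.982500+0.946400))/(1+238/9525) = 4643/5000 ≈ 0.928600
step 4 [2y] swap r/2=187/7528: DF=(1 − 187/7528·(0.982500+0.946400+0.928600))/(1+187/7528) = 1813/2000 ≈ 0.906500
step 5 [2.5y] bond c/2=1/25: DF=(26657/25000 − 1/25·(0.982500+0.946400+0.928600+0.906500))/(1+1/25) = 1761/2000 ≈ 0.880500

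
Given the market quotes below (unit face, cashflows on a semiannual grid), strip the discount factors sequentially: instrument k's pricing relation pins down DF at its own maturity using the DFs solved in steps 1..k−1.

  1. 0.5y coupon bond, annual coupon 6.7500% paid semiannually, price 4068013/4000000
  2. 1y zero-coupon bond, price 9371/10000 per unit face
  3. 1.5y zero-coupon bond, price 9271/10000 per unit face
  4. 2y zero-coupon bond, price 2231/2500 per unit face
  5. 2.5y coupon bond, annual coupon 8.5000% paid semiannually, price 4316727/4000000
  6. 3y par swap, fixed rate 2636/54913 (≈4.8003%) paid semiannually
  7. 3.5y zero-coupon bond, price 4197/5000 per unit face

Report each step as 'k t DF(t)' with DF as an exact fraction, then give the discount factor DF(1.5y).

step 1 [0.5y] bond c/2=27/800: DF=(4068013/4000000 − 27/800·(0))/(1+27/800) = 4919/5000 ≈ 0.983800
step 2 [1y] zero: DF = P = 9371/10000 ≈ 0.937100
step 3 [1.5y] zero: DF = P = 9271/10000 ≈ 0.927100
step 4 [2y] zero: DF = P = 2231/2500 ≈ 0.892400
step 5 [2.5y] bond c/2=17/400: DF=(4316727/4000000 − 17/400·(0.983800+0.937100+0.927100+0.892400))/(1+17/400) = 8827/10000 ≈ 0.882700
step 6 [3y] swap r/2=1318/54913: DF=(1 − 1318/54913·(0.983800+0.937100+0.927100+0.892400+0.882700))/(1+1318/54913) = 4341/5000 ≈ 0.868200
step 7 [3.5y] zero: DF = P = 4197/5000 ≈ 0.839400

1 1/2 4919/5000
2 1 9371/10000
3 3/2 9271/10000
4 2 2231/2500
5 5/2 8827/10000
6 3 4341/5000
7 7/2 4197/5000
DF(1.5y) = 9271/10000 ≈ 0.927100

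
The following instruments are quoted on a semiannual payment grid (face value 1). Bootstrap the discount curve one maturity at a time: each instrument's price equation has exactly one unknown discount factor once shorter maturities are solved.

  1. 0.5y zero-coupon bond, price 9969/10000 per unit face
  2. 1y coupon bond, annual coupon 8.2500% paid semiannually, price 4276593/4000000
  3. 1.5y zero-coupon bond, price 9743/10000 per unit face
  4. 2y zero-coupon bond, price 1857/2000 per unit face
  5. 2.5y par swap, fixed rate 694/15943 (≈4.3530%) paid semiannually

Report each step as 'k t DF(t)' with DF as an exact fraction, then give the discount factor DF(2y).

1 1/2 9969/10000
2 1 9873/10000
3 3/2 9743/10000
4 2 1857/2000
5 5/2 8959/10000
DF(2y) = 1857/2000 ≈ 0.928500

step 1 [0.5y] zero: DF = P = 9969/10000 ≈ 0.996900
step 2 [1y] bond c/2=33/800: DF=(4276593/4000000 − 33/800·(0.996900))/(1+33/800) = 9873/10000 ≈ 0.987300
step 3 [1.5y] zero: DF = P = 9743/10000 ≈ 0.974300
step 4 [2y] zero: DF = P = 1857/2000 ≈ 0.928500
step 5 [2.5y] swap r/2=347/15943: DF=(1 − 347/15943·(0.996900+0.987300+0.974300+0.928500))/(1+347/15943) = 8959/10000 ≈ 0.895900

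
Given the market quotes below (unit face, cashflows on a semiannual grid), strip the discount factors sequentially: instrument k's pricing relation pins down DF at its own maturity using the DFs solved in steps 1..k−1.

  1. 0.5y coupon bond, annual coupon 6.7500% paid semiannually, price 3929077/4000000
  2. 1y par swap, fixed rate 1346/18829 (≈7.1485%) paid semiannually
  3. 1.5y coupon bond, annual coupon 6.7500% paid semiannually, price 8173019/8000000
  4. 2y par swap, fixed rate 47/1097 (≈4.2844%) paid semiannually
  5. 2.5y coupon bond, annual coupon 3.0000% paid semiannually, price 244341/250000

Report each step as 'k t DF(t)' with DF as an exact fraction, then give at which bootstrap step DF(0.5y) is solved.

step 1 [0.5y] bond c/2=27/800: DF=(3929077/4000000 − 27/800·(0))/(1+27/800) = 4751/5000 ≈ 0.950200
step 2 [1y] swap r/2=673/18829: DF=(1 − 673/18829·(0.950200))/(1+673/18829) = 9327/10000 ≈ 0.932700
step 3 [1.5y] bond c/2=27/800: DF=(8173019/8000000 − 27/800·(0.950200+0.932700))/(1+27/800) = 2317/2500 ≈ 0.926800
step 4 [2y] swap r/2=47/2194: DF=(1 − 47/2194·(0.950200+0.932700+0.926800))/(1+47/2194) = 9201/10000 ≈ 0.920100
step 5 [2.5y] bond c/2=3/200: DF=(244341/250000 − 3/200·(0.950200+0.932700+0.926800+0.920100))/(1+3/200) = 4539/5000 ≈ 0.907800

1 1/2 4751/5000
2 1 9327/10000
3 3/2 2317/2500
4 2 9201/10000
5 5/2 4539/5000
DF(0.5y) is solved at step 1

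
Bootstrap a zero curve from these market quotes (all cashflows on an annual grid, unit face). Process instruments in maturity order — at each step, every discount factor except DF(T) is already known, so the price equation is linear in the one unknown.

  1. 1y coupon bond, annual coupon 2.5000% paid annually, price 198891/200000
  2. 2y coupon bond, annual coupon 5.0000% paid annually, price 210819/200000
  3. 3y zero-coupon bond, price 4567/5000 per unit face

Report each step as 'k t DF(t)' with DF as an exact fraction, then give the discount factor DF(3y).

step 1 [1y] bond c/1=1/40: DF=(198891/200000 − 1/40·(0))/(1+1/40) = 4851/5000 ≈ 0.970200
step 2 [2y] bond c/1=1/20: DF=(210819/200000 − 1/20·(0.970200))/(1+1/20) = 9577/10000 ≈ 0.957700
step 3 [3y] zero: DF = P = 4567/5000 ≈ 0.913400

1 1 4851/5000
2 2 9577/10000
3 3 4567/5000
DF(3y) = 4567/5000 ≈ 0.913400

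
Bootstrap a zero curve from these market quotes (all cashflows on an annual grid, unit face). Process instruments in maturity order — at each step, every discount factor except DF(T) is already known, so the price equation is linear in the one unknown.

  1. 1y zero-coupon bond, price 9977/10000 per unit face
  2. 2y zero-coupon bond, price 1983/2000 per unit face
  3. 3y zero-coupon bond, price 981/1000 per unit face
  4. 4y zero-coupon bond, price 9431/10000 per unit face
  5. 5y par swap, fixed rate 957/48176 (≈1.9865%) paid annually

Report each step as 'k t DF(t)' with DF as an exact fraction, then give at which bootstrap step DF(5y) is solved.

1 1 9977/10000
2 2 1983/2000
3 3 981/1000
4 4 9431/10000
5 5 9043/10000
DF(5y) is solved at step 5

step 1 [1y] zero: DF = P = 9977/10000 ≈ 0.997700
step 2 [2y] zero: DF = P = 1983/2000 ≈ 0.991500
step 3 [3y] zero: DF = P = 981/1000 ≈ 0.981000
step 4 [4y] zero: DF = P = 9431/10000 ≈ 0.943100
step 5 [5y] swap r/1=957/48176: DF=(1 − 957/48176·(0.997700+0.991500+0.981000+0.943100))/(1+957/48176) = 9043/10000 ≈ 0.904300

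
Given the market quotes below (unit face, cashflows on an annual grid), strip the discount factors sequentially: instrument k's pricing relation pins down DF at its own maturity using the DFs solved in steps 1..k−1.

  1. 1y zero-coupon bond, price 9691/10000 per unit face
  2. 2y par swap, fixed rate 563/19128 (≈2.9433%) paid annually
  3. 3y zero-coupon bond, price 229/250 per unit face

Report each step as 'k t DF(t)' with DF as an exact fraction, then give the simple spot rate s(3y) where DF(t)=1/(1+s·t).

step 1 [1y] zero: DF = P = 9691/10000 ≈ 0.969100
step 2 [2y] swap r/1=563/19128: DF=(1 − 563/19128·(0.969100))/(1+563/19128) = 9437/10000 ≈ 0.943700
step 3 [3y] zero: DF = P = 229/250 ≈ 0.916000

1 1 9691/10000
2 2 9437/10000
3 3 229/250
s(3y) = (1/(229/250) − 1)/(3) = 7/229 ≈ 3.0568%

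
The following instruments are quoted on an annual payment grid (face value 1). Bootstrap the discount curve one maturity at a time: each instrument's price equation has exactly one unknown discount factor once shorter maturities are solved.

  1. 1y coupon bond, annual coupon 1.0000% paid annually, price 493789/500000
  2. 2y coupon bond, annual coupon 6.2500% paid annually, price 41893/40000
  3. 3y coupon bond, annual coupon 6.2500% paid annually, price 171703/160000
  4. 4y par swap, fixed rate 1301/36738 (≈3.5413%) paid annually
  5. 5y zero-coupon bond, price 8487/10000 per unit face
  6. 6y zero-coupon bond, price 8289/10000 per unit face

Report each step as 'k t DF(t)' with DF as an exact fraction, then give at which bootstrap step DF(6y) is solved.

step 1 [1y] bond c/1=1/100: DF=(493789/500000 − 1/100·(0))/(1+1/100) = 4889/5000 ≈ 0.977800
step 2 [2y] bond c/1=1/16: DF=(41893/40000 − 1/16·(0.977800))/(1+1/16) = 4641/5000 ≈ 0.928200
step 3 [3y] bond c/1=1/16: DF=(171703/160000 − 1/16·(0.977800+0.928200))/(1+1/16) = 8979/10000 ≈ 0.897900
step 4 [4y] swap r/1=1301/36738: DF=(1 − 1301/36738·(0.977800+0.928200+0.897900))/(1+1301/36738) = 8699/10000 ≈ 0.869900
step 5 [5y] zero: DF = P = 8487/10000 ≈ 0.848700
step 6 [6y] zero: DF = P = 8289/10000 ≈ 0.828900

1 1 4889/5000
2 2 4641/5000
3 3 8979/10000
4 4 8699/10000
5 5 8487/10000
6 6 8289/10000
DF(6y) is solved at step 6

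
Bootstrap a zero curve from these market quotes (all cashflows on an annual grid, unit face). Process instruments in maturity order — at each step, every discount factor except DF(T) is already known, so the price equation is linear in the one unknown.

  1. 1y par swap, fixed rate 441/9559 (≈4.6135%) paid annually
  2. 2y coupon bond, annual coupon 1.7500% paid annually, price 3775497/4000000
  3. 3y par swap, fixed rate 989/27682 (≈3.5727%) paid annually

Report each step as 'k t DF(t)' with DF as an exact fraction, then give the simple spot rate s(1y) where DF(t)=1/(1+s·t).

1 1 9559/10000
2 2 1139/1250
3 3 9011/10000
s(1y) = (1/(9559/10000) − 1)/(1) = 441/9559 ≈ 4.6135%

step 1 [1y] swap r/1=441/9559: DF=(1 − 441/9559·(0))/(1+441/9559) = 9559/10000 ≈ 0.955900
step 2 [2y] bond c/1=7/400: DF=(3775497/4000000 − 7/400·(0.955900))/(1+7/400) = 1139/1250 ≈ 0.911200
step 3 [3y] swap r/1=989/27682: DF=(1 − 989/27682·(0.955900+0.911200))/(1+989/27682) = 9011/10000 ≈ 0.901100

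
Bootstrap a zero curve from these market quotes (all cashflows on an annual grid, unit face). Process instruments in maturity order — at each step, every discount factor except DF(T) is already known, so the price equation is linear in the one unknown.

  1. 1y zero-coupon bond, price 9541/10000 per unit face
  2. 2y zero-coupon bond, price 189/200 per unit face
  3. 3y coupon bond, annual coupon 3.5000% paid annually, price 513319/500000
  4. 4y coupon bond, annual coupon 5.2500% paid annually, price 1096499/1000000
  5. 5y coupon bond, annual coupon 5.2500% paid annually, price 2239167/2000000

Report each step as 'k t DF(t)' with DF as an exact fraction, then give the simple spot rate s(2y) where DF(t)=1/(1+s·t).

1 1 9541/10000
2 2 189/200
3 3 9277/10000
4 4 563/625
5 5 4389/5000
s(2y) = (1/(189/200) − 1)/(2) = 11/378 ≈ 2.9101%

step 1 [1y] zero: DF = P = 9541/10000 ≈ 0.954100
step 2 [2y] zero: DF = P = 189/200 ≈ 0.945000
step 3 [3y] bond c/1=7/200: DF=(513319/500000 − 7/200·(0.954100+0.945000))/(1+7/200) = 9277/10000 ≈ 0.927700
step 4 [4y] bond c/1=21/400: DF=(1096499/1000000 − 21/400·(0.954100+0.945000+0.927700))/(1+21/400) = 563/625 ≈ 0.900800
step 5 [5y] bond c/1=21/400: DF=(2239167/2000000 − 21/400·(0.954100+0.945000+0.927700+0.900800))/(1+21/400) = 4389/5000 ≈ 0.877800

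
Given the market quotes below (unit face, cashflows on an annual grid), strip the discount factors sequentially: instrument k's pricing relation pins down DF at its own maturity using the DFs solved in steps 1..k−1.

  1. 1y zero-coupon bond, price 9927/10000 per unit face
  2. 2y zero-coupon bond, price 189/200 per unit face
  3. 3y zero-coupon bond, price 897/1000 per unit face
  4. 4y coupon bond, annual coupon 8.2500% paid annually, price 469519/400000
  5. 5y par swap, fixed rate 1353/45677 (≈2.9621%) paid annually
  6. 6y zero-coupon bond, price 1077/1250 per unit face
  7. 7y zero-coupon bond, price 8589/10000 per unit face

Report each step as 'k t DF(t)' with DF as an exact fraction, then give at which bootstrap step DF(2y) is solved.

1 1 9927/10000
2 2 189/200
3 3 897/1000
4 4 8683/10000
5 5 8647/10000
6 6 1077/1250
7 7 8589/10000
DF(2y) is solved at step 2

step 1 [1y] zero: DF = P = 9927/10000 ≈ 0.992700
step 2 [2y] zero: DF = P = 189/200 ≈ 0.945000
step 3 [3y] zero: DF = P = 897/1000 ≈ 0.897000
step 4 [4y] bond c/1=33/400: DF=(469519/400000 − 33/400·(0.992700+0.945000+0.897000))/(1+33/400) = 8683/10000 ≈ 0.868300
step 5 [5y] swap r/1=1353/45677: DF=(1 − 1353/45677·(0.992700+0.945000+0.897000+0.868300))/(1+1353/45677) = 8647/10000 ≈ 0.864700
step 6 [6y] zero: DF = P = 1077/1250 ≈ 0.861600
step 7 [7y] zero: DF = P = 8589/10000 ≈ 0.858900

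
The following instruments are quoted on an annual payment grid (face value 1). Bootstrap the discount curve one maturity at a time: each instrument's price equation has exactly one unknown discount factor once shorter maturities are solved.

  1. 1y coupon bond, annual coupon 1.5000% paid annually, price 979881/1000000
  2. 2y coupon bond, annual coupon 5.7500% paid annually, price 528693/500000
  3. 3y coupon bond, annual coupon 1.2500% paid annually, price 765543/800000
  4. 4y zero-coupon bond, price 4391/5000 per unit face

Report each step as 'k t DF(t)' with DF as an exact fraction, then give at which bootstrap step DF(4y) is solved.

1 1 4827/5000
2 2 4737/5000
3 3 1843/2000
4 4 4391/5000
DF(4y) is solved at step 4

step 1 [1y] bond c/1=3/200: DF=(979881/1000000 − 3/200·(0))/(1+3/200) = 4827/5000 ≈ 0.965400
step 2 [2y] bond c/1=23/400: DF=(528693/500000 − 23/400·(0.965400))/(1+23/400) = 4737/5000 ≈ 0.947400
step 3 [3y] bond c/1=1/80: DF=(765543/800000 − 1/80·(0.965400+0.947400))/(1+1/80) = 1843/2000 ≈ 0.921500
step 4 [4y] zero: DF = P = 4391/5000 ≈ 0.878200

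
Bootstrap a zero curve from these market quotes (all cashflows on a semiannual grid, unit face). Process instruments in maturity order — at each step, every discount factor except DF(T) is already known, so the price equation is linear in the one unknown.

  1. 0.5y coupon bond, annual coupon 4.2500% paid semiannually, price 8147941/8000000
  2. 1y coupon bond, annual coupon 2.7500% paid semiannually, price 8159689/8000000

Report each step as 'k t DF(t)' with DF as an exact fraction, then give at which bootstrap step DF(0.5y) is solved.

step 1 [0.5y] bond c/2=17/800: DF=(8147941/8000000 − 17/800·(0))/(1+17/800) = 9973/10000 ≈ 0.997300
step 2 [1y] bond c/2=11/800: DF=(8159689/8000000 − 11/800·(0.997300))/(1+11/800) = 4963/5000 ≈ 0.992600

1 1/2 9973/10000
2 1 4963/5000
DF(0.5y) is solved at step 1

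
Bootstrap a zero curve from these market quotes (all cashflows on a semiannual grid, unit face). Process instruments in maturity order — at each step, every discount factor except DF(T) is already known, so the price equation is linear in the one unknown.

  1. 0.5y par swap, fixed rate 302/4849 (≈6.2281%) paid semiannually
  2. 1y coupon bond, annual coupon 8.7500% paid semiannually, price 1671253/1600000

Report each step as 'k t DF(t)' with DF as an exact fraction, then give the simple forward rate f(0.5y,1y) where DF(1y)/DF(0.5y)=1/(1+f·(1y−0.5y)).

step 1 [0.5y] swap r/2=151/4849: DF=(1 − 151/4849·(0))/(1+151/4849) = 4849/5000 ≈ 0.969800
step 2 [1y] bond c/2=7/160: DF=(1671253/1600000 − 7/160·(0.969800))/(1+7/160) = 9601/10000 ≈ 0.960100

1 1/2 4849/5000
2 1 9601/10000
f(0.5y,1y) = ((4849/5000)/(9601/10000) − 1)/(1/2) = 194/9601 ≈ 2.0206%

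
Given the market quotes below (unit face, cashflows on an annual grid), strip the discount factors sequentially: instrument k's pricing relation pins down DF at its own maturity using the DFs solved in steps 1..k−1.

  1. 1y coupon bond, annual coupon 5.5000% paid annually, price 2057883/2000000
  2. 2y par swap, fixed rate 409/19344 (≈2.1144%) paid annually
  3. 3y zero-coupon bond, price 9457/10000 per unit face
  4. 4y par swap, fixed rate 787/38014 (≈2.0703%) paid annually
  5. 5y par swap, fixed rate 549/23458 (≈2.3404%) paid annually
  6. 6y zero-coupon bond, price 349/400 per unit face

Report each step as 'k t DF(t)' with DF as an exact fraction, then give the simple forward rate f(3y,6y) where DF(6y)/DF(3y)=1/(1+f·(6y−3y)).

step 1 [1y] bond c/1=11/200: DF=(2057883/2000000 − 11/200·(0))/(1+11/200) = 9753/10000 ≈ 0.975300
step 2 [2y] swap r/1=409/19344: DF=(1 − 409/19344·(0.975300))/(1+409/19344) = 9591/10000 ≈ 0.959100
step 3 [3y] zero: DF = P = 9457/10000 ≈ 0.945700
step 4 [4y] swap r/1=787/38014: DF=(1 − 787/38014·(0.975300+0.959100+0.945700))/(1+787/38014) = 9213/10000 ≈ 0.921300
step 5 [5y] swap r/1=549/23458: DF=(1 − 549/23458·(0.975300+0.959100+0.945700+0.921300))/(1+549/23458) = 4451/5000 ≈ 0.890200
step 6 [6y] zero: DF = P = 349/400 ≈ 0.872500

1 1 9753/10000
2 2 9591/10000
3 3 9457/10000
4 4 9213/10000
5 5 4451/5000
6 6 349/400
f(3y,6y) = ((9457/10000)/(349/400) − 1)/(3) = 244/8725 ≈ 2.7966%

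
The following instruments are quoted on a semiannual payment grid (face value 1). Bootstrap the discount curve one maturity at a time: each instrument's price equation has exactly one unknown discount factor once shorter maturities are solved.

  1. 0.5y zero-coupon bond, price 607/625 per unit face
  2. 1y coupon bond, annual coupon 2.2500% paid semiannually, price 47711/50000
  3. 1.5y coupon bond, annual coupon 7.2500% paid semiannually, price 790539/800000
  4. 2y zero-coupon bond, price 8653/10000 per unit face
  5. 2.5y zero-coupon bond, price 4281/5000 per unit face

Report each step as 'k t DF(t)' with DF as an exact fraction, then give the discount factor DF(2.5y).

1 1/2 607/625
2 1 583/625
3 3/2 887/1000
4 2 8653/10000
5 5/2 4281/5000
DF(2.5y) = 4281/5000 ≈ 0.856200

step 1 [0.5y] zero: DF = P = 607/625 ≈ 0.971200
step 2 [1y] bond c/2=9/800: DF=(47711/50000 − 9/800·(0.971200))/(1+9/800) = 583/625 ≈ 0.932800
step 3 [1.5y] bond c/2=29/800: DF=(790539/800000 − 29/800·(0.971200+0.932800))/(1+29/800) = 887/1000 ≈ 0.887000
step 4 [2y] zero: DF = P = 8653/10000 ≈ 0.865300
step 5 [2.5y] zero: DF = P = 4281/5000 ≈ 0.856200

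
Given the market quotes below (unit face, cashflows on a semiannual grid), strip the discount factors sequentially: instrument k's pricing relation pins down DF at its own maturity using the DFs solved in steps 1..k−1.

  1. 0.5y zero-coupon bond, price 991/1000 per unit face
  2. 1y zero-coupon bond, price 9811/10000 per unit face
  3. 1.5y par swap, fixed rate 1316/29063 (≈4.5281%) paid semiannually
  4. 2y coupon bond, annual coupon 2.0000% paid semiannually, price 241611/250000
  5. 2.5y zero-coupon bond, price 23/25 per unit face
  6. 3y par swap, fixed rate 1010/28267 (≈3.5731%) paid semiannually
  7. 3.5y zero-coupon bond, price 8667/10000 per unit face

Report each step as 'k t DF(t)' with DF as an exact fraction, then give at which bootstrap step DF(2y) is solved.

1 1/2 991/1000
2 1 9811/10000
3 3/2 4671/5000
4 2 9281/10000
5 5/2 23/25
6 3 899/1000
7 7/2 8667/10000
DF(2y) is solved at step 4

step 1 [0.5y] zero: DF = P = 991/1000 ≈ 0.991000
step 2 [1y] zero: DF = P = 9811/10000 ≈ 0.981100
step 3 [1.5y] swap r/2=658/29063: DF=(1 − 658/29063·(0.991000+0.981100))/(1+658/29063) = 4671/5000 ≈ 0.934200
step 4 [2y] bond c/2=1/100: DF=(241611/250000 − 1/100·(0.991000+0.981100+0.934200))/(1+1/100) = 9281/10000 ≈ 0.928100
step 5 [2.5y] zero: DF = P = 23/25 ≈ 0.920000
step 6 [3y] swap r/2=505/28267: DF=(1 − 505/28267·(0.991000+0.981100+0.934200+0.928100+0.920000))/(1+505/28267) = 899/1000 ≈ 0.899000
step 7 [3.5y] zero: DF = P = 8667/10000 ≈ 0.866700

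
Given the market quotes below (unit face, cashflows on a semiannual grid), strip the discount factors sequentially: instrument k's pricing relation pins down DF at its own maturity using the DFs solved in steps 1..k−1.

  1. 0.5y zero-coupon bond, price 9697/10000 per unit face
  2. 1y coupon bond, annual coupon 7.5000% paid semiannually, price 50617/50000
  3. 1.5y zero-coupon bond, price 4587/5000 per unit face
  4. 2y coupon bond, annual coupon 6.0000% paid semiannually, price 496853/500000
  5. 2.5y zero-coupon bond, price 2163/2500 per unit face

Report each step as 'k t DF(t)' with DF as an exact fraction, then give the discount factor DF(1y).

1 1/2 9697/10000
2 1 9407/10000
3 3/2 4587/5000
4 2 1103/1250
5 5/2 2163/2500
DF(1y) = 9407/10000 ≈ 0.940700

step 1 [0.5y] zero: DF = P = 9697/10000 ≈ 0.969700
step 2 [1y] bond c/2=3/80: DF=(50617/50000 − 3/80·(0.969700))/(1+3/80) = 9407/10000 ≈ 0.940700
step 3 [1.5y] zero: DF = P = 4587/5000 ≈ 0.917400
step 4 [2y] bond c/2=3/100: DF=(496853/500000 − 3/100·(0.969700+0.940700+0.917400))/(1+3/100) = 1103/1250 ≈ 0.882400
step 5 [2.5y] zero: DF = P = 2163/2500 ≈ 0.865200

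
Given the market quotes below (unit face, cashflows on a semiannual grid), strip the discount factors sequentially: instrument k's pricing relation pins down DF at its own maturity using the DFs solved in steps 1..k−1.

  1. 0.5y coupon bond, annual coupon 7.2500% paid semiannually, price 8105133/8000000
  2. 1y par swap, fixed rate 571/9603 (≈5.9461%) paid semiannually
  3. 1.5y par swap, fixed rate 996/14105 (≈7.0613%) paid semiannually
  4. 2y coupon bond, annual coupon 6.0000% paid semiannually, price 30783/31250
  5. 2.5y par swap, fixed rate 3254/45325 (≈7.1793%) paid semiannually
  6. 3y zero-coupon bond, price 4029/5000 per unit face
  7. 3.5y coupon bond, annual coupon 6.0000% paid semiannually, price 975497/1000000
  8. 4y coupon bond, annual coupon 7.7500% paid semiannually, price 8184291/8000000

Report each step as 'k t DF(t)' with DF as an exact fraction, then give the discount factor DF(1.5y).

step 1 [0.5y] bond c/2=29/800: DF=(8105133/8000000 − 29/800·(0))/(1+29/800) = 9777/10000 ≈ 0.977700
step 2 [1y] swap r/2=571/19206: DF=(1 − 571/19206·(0.977700))/(1+571/19206) = 9429/10000 ≈ 0.942900
step 3 [1.5y] swap r/2=498/14105: DF=(1 − 498/14105·(0.977700+0.942900))/(1+498/14105) = 2251/2500 ≈ 0.900400
step 4 [2y] bond c/2=3/100: DF=(30783/31250 − 3/100·(0.977700+0.942900+0.900400))/(1+3/100) = 4371/5000 ≈ 0.874200
step 5 [2.5y] swap r/2=1627/45325: DF=(1 − 1627/45325·(0.977700+0.942900+0.900400+0.874200))/(1+1627/45325) = 8373/10000 ≈ 0.837300
step 6 [3y] zero: DF = P = 4029/5000 ≈ 0.805800
step 7 [3.5y] bond c/2=3/100: DF=(975497/1000000 − 3/100·(0.977700+0.942900+0.900400+0.874200+0.837300+0.805800))/(1+3/100) = 1979/2500 ≈ 0.791600
step 8 [4y] bond c/2=31/800: DF=(8184291/8000000 − 31/800·(0.977700+0.942900+0.900400+0.874200+0.837300+0.805800+0.791600))/(1+31/800) = 3781/5000 ≈ 0.756200

1 1/2 9777/10000
2 1 9429/10000
3 3/2 2251/2500
4 2 4371/5000
5 5/2 8373/10000
6 3 4029/5000
7 7/2 1979/2500
8 4 3781/5000
DF(1.5y) = 2251/2500 ≈ 0.900400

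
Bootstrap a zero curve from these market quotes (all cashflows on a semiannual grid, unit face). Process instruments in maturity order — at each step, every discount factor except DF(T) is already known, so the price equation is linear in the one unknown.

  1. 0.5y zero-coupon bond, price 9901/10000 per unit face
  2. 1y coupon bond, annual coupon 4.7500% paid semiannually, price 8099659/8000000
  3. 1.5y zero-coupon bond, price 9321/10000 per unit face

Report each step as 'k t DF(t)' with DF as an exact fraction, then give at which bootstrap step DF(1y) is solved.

1 1/2 9901/10000
2 1 483/500
3 3/2 9321/10000
DF(1y) is solved at step 2

step 1 [0.5y] zero: DF = P = 9901/10000 ≈ 0.990100
step 2 [1y] bond c/2=19/800: DF=(8099659/8000000 − 19/800·(0.990100))/(1+19/800) = 483/500 ≈ 0.966000
step 3 [1.5y] zero: DF = P = 9321/10000 ≈ 0.932100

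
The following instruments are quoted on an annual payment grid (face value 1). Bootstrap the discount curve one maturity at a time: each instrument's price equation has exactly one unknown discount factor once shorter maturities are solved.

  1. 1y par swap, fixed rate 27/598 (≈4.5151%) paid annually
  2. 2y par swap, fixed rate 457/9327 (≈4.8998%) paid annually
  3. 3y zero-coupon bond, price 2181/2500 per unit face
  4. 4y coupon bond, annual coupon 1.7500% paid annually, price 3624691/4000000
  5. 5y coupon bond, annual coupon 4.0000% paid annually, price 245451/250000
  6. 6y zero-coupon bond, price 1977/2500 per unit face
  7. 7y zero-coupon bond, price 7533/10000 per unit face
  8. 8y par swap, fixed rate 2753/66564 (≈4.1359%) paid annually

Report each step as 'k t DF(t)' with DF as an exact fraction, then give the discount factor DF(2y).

step 1 [1y] swap r/1=27/598: DF=(1 − 27/598·(0))/(1+27/598) = 598/625 ≈ 0.956800
step 2 [2y] swap r/1=457/9327: DF=(1 − 457/9327·(0.956800))/(1+457/9327) = 4543/5000 ≈ 0.908600
step 3 [3y] zero: DF = P = 2181/2500 ≈ 0.872400
step 4 [4y] bond c/1=7/400: DF=(3624691/4000000 − 7/400·(0.956800+0.908600+0.872400))/(1+7/400) = 1687/2000 ≈ 0.843500
step 5 [5y] bond c/1=1/25: DF=(245451/250000 − 1/25·(0.956800+0.908600+0.872400+0.843500))/(1+1/25) = 8063/10000 ≈ 0.806300
step 6 [6y] zero: DF = P = 1977/2500 ≈ 0.790800
step 7 [7y] zero: DF = P = 7533/10000 ≈ 0.753300
step 8 [8y] swap r/1=2753/66564: DF=(1 − 2753/66564·(0.956800+0.908600+0.872400+0.843500+0.806300+0.790800+0.753300))/(1+2753/66564) = 7247/10000 ≈ 0.724700

1 1 598/625
2 2 4543/5000
3 3 2181/2500
4 4 1687/2000
5 5 8063/10000
6 6 1977/2500
7 7 7533/10000
8 8 7247/10000
DF(2y) = 4543/5000 ≈ 0.908600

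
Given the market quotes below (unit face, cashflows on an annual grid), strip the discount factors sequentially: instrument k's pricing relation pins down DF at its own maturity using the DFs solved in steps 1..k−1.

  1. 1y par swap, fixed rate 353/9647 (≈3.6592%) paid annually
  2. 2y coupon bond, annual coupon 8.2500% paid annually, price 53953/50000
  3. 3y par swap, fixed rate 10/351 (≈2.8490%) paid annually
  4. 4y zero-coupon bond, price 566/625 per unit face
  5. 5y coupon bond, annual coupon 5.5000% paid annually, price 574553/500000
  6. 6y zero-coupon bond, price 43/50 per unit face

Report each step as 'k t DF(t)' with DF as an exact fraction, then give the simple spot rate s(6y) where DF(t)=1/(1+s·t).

1 1 9647/10000
2 2 9233/10000
3 3 23/25
4 4 566/625
5 5 2239/2500
6 6 43/50
s(6y) = (1/(43/50) − 1)/(6) = 7/258 ≈ 2.7132%

step 1 [1y] swap r/1=353/9647: DF=(1 − 353/9647·(0))/(1+353/9647) = 9647/10000 ≈ 0.964700
step 2 [2y] bond c/1=33/400: DF=(53953/50000 − 33/400·(0.964700))/(1+33/400) = 9233/10000 ≈ 0.923300
step 3 [3y] swap r/1=10/351: DF=(1 − 10/351·(0.964700+0.923300))/(1+10/351) = 23/25 ≈ 0.920000
step 4 [4y] zero: DF = P = 566/625 ≈ 0.905600
step 5 [5y] bond c/1=11/200: DF=(574553/500000 − 11/200·(0.964700+0.923300+0.920000+0.905600))/(1+11/200) = 2239/2500 ≈ 0.895600
step 6 [6y] zero: DF = P = 43/50 ≈ 0.860000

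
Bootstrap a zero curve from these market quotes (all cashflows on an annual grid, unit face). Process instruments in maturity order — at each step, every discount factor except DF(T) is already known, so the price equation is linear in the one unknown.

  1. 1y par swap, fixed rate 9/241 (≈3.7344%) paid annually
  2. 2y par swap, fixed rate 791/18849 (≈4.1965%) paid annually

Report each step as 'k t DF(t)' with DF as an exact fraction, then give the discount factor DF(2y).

1 1 241/250
2 2 9209/10000
DF(2y) = 9209/10000 ≈ 0.920900

step 1 [1y] swap r/1=9/241: DF=(1 − 9/241·(0))/(1+9/241) = 241/250 ≈ 0.964000
step 2 [2y] swap r/1=791/18849: DF=(1 − 791/18849·(0.964000))/(1+791/18849) = 9209/10000 ≈ 0.920900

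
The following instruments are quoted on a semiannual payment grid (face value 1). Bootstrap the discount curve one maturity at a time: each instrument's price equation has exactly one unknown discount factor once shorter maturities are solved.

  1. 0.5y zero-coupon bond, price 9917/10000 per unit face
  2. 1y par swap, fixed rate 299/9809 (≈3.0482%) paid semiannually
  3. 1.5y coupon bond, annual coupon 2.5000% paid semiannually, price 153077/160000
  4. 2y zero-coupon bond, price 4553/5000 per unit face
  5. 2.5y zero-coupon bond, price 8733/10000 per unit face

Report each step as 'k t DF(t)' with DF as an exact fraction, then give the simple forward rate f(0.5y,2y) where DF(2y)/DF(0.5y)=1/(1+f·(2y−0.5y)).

1 1/2 9917/10000
2 1 9701/10000
3 3/2 9207/10000
4 2 4553/5000
5 5/2 8733/10000
f(0.5y,2y) = ((9917/10000)/(4553/5000) − 1)/(3/2) = 811/13659 ≈ 5.9375%

step 1 [0.5y] zero: DF = P = 9917/10000 ≈ 0.991700
step 2 [1y] swap r/2=299/19618: DF=(1 − 299/19618·(0.991700))/(1+299/19618) = 9701/10000 ≈ 0.970100
step 3 [1.5y] bond c/2=1/80: DF=(153077/160000 − 1/80·(0.991700+0.970100))/(1+1/80) = 9207/10000 ≈ 0.920700
step 4 [2y] zero: DF = P = 4553/5000 ≈ 0.910600
step 5 [2.5y] zero: DF = P = 8733/10000 ≈ 0.873300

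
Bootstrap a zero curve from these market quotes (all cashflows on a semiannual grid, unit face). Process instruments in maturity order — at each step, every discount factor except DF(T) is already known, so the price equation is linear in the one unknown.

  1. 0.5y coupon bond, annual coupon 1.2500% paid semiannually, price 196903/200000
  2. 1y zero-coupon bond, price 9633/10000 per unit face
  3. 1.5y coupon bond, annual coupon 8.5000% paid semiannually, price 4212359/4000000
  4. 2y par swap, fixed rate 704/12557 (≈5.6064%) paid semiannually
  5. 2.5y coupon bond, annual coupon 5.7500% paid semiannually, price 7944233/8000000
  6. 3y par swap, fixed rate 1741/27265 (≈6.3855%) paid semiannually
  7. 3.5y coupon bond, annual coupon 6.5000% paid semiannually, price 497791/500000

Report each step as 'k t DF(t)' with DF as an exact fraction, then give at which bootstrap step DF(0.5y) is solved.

1 1/2 1223/1250
2 1 9633/10000
3 3/2 931/1000
4 2 559/625
5 5/2 43/50
6 3 8259/10000
7 7/2 3963/5000
DF(0.5y) is solved at step 1

step 1 [0.5y] bond c/2=1/160: DF=(196903/200000 − 1/160·(0))/(1+1/160) = 1223/1250 ≈ 0.978400
step 2 [1y] zero: DF = P = 9633/10000 ≈ 0.963300
step 3 [1.5y] bond c/2=17/400: DF=(4212359/4000000 − 17/400·(0.978400+0.963300))/(1+17/400) = 931/1000 ≈ 0.931000
step 4 [2y] swap r/2=352/12557: DF=(1 − 352/12557·(0.978400+0.963300+0.931000))/(1+352/12557) = 559/625 ≈ 0.894400
step 5 [2.5y] bond c/2=23/800: DF=(7944233/8000000 − 23/800·(0.978400+0.963300+0.931000+0.894400))/(1+23/800) = 43/50 ≈ 0.860000
step 6 [3y] swap r/2=1741/54530: DF=(1 − 1741/54530·(0.978400+0.963300+0.931000+0.894400+0.860000))/(1+1741/54530) = 8259/10000 ≈ 0.825900
step 7 [3.5y] bond c/2=13/400: DF=(497791/500000 − 13/400·(0.978400+0.963300+0.931000+0.894400+0.860000+0.825900))/(1+13/400) = 3963/5000 ≈ 0.792600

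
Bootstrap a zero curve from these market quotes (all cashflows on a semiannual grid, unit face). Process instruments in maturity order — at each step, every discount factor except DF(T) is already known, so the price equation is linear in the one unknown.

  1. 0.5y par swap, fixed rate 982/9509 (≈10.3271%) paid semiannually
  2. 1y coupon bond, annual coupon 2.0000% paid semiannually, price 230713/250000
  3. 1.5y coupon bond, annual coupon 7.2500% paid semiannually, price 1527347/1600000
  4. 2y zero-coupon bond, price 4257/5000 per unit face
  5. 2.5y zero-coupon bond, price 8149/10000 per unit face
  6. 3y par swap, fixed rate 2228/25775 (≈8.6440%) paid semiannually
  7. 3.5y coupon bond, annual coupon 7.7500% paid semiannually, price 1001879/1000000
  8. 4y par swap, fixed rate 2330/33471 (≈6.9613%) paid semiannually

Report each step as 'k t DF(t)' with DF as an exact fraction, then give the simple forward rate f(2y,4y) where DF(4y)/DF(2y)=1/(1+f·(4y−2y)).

1 1/2 9509/10000
2 1 9043/10000
3 3/2 8563/10000
4 2 4257/5000
5 5/2 8149/10000
6 3 1943/2500
7 7/2 3861/5000
8 4 767/1000
f(2y,4y) = ((4257/5000)/(767/1000) − 1)/(2) = 211/3835 ≈ 5.5020%

step 1 [0.5y] swap r/2=491/9509: DF=(1 − 491/9509·(0))/(1+491/9509) = 9509/10000 ≈ 0.950900
step 2 [1y] bond c/2=1/100: DF=(230713/250000 − 1/100·(0.950900))/(1+1/100) = 9043/10000 ≈ 0.904300
step 3 [1.5y] bond c/2=29/800: DF=(1527347/1600000 − 29/800·(0.950900+0.904300))/(1+29/800) = 8563/10000 ≈ 0.856300
step 4 [2y] zero: DF = P = 4257/5000 ≈ 0.851400
step 5 [2.5y] zero: DF = P = 8149/10000 ≈ 0.814900
step 6 [3y] swap r/2=1114/25775: DF=(1 − 1114/25775·(0.950900+0.904300+0.856300+0.851400+0.814900))/(1+1114/25775) = 1943/2500 ≈ 0.777200
step 7 [3.5y] bond c/2=31/800: DF=(1001879/1000000 − 31/800·(0.950900+0.904300+0.856300+0.851400+0.814900+0.777200))/(1+31/800) = 3861/5000 ≈ 0.772200
step 8 [4y] swap r/2=1165/33471: DF=(1 − 1165/33471·(0.950900+0.904300+0.856300+0.851400+0.814900+0.777200+0.772200))/(1+1165/33471) = 767/1000 ≈ 0.767000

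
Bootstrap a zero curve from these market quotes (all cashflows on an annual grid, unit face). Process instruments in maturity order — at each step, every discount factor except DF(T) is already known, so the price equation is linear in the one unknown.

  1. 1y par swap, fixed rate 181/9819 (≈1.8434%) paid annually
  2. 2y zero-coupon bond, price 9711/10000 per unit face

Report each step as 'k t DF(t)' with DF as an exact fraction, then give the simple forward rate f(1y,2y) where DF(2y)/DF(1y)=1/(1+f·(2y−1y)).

1 1 9819/10000
2 2 9711/10000
f(1y,2y) = ((9819/10000)/(9711/10000) − 1)/(1) = 12/1079 ≈ 1.1121%

step 1 [1y] swap r/1=181/9819: DF=(1 − 181/9819·(0))/(1+181/9819) = 9819/10000 ≈ 0.981900
step 2 [2y] zero: DF = P = 9711/10000 ≈ 0.971100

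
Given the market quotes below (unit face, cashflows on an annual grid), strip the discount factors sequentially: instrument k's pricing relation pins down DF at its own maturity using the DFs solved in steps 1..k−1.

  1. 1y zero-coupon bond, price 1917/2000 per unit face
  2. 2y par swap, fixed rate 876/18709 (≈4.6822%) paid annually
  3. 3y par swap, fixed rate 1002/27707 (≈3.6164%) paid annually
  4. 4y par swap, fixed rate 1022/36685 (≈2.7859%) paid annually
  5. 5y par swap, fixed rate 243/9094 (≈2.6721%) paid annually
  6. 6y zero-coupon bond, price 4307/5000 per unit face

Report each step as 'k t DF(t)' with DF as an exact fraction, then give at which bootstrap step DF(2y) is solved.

step 1 [1y] zero: DF = P = 1917/2000 ≈ 0.958500
step 2 [2y] swap r/1=876/18709: DF=(1 − 876/18709·(0.958500))/(1+876/18709) = 2281/2500 ≈ 0.912400
step 3 [3y] swap r/1=1002/27707: DF=(1 − 1002/27707·(0.958500+0.912400))/(1+1002/27707) = 4499/5000 ≈ 0.899800
step 4 [4y] swap r/1=1022/36685: DF=(1 − 1022/36685·(0.958500+0.912400+0.899800))/(1+1022/36685) = 4489/5000 ≈ 0.897800
step 5 [5y] swap r/1=243/9094: DF=(1 − 243/9094·(0.958500+0.912400+0.899800+0.897800))/(1+243/9094) = 1757/2000 ≈ 0.878500
step 6 [6y] zero: DF = P = 4307/5000 ≈ 0.861400

1 1 1917/2000
2 2 2281/2500
3 3 4499/5000
4 4 4489/5000
5 5 1757/2000
6 6 4307/5000
DF(2y) is solved at step 2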